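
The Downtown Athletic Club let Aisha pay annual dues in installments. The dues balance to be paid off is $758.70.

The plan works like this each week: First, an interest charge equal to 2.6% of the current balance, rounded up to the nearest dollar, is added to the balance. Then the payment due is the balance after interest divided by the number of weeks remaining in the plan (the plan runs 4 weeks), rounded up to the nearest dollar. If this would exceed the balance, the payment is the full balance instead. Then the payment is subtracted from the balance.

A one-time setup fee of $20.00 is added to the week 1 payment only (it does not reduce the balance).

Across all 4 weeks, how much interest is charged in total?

$53.00

Week 1: $758.70 +$20.00 interest = $778.70; pay $195.00 (+ $20.00 fee) → $583.70
Week 2: $583.70 +$16.00 interest = $599.70; pay $200.00 → $399.70
Week 3: $399.70 +$11.00 interest = $410.70; pay $206.00 → $204.70
Week 4: $204.70 +$6.00 interest = $210.70; pay $210.70 → $0.00
Total interest: $20.00 + $16.00 + $11.00 + $6.00 = $53.00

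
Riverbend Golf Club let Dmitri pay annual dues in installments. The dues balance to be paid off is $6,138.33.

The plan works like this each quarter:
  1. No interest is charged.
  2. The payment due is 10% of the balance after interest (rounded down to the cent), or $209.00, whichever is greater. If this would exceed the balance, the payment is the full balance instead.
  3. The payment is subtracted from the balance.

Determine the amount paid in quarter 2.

$552.45

Quarter 1: opening $6,138.33; payment $613.83; balance $5,524.50
Quarter 2: opening $5,524.50; payment $552.45; balance $4,972.05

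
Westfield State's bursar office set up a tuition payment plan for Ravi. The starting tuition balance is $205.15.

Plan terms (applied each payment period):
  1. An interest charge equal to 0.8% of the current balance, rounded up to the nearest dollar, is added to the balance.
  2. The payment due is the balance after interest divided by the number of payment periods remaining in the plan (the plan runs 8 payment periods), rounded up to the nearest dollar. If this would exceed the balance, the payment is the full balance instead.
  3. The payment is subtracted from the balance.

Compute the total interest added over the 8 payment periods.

Payment period 1: opening $205.15; interest $2.00 → $207.15; payment $26.00; balance $181.15
Payment period 2: opening $181.15; interest $2.00 → $183.15; payment $27.00; balance $156.15
Payment period 3: opening $156.15; interest $2.00 → $158.15; payment $27.00; balance $131.15
Payment period 4: opening $131.15; interest $2.00 → $133.15; payment $27.00; balance $106.15
Payment period 5: opening $106.15; interest $1.00 → $107.15; payment $27.00; balance $80.15
Payment period 6: opening $80.15; interest $1.00 → $81.15; payment $28.00; balance $53.15
Payment period 7: opening $53.15; interest $1.00 → $54.15; payment $28.00; balance $26.15
Payment period 8: opening $26.15; interest $1.00 → $27.15; payment $27.15; balance $0.00
Total interest: $2.00 + $2.00 + $2.00 + $2.00 + $1.00 + $1.00 + $1.00 + $1.00 = $12.00

$12.00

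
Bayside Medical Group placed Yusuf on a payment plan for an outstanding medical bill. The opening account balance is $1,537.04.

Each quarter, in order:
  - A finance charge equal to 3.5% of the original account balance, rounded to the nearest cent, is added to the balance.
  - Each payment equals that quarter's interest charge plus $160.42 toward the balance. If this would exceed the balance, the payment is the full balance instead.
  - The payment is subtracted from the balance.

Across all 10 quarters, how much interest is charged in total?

$538.00

# | Opening | Interest | Payment | End bal
1 | $1,537.04 | $53.80 | $214.22 | $1,376.62
2 | $1,376.62 | $53.80 | $214.22 | $1,216.20
3 | $1,216.20 | $53.80 | $214.22 | $1,055.78
4 | $1,055.78 | $53.80 | $214.22 | $895.36
5 | $895.36 | $53.80 | $214.22 | $734.94
6 | $734.94 | $53.80 | $214.22 | $574.52
7 | $574.52 | $53.80 | $214.22 | $414.10
8 | $414.10 | $53.80 | $214.22 | $253.68
9 | $253.68 | $53.80 | $214.22 | $93.26
10 | $93.26 | $53.80 | $147.06 | $0.00
Total interest: $53.80 + $53.80 + $53.80 + $53.80 + $53.80 + $53.80 + $53.80 + $53.80 + $53.80 + $53.80 = $538.00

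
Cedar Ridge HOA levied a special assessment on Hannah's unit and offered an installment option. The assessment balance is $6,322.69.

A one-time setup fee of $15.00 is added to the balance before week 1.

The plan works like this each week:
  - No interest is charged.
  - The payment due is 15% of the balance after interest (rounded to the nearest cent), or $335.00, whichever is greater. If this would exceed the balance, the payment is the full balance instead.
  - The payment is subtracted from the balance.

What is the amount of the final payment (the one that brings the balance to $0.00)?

$21.71

# | Opening | Payment | End bal
1 | $6,337.69 | $950.65 | $5,387.04
2 | $5,387.04 | $808.06 | $4,578.98
3 | $4,578.98 | $686.85 | $3,892.13
4 | $3,892.13 | $583.82 | $3,308.31
5 | $3,308.31 | $496.25 | $2,812.06
6 | $2,812.06 | $421.81 | $2,390.25
7 | $2,390.25 | $358.54 | $2,031.71
8 | $2,031.71 | $335.00 | $1,696.71
9 | $1,696.71 | $335.00 | $1,361.71
10 | $1,361.71 | $335.00 | $1,026.71
11 | $1,026.71 | $335.00 | $691.71
12 | $691.71 | $335.00 | $356.71
13 | $356.71 | $335.00 | $21.71
14 | $21.71 | $21.71 | $0.00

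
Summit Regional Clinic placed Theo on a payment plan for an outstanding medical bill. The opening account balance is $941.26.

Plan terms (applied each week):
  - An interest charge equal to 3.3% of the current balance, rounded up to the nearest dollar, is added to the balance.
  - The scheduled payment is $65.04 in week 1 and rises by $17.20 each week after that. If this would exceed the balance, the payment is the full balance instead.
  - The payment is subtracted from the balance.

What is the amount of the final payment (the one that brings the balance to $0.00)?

Week 1: $941.26 +$32.00 interest = $973.26; pay $65.04 → $908.22
Week 2: $908.22 +$30.00 interest = $938.22; pay $82.24 → $855.98
Week 3: $855.98 +$29.00 interest = $884.98; pay $99.44 → $785.54
Week 4: $785.54 +$26.00 interest = $811.54; pay $116.64 → $694.90
Week 5: $694.90 +$23.00 interest = $717.90; pay $133.84 → $584.06
Week 6: $584.06 +$20.00 interest = $604.06; pay $151.04 → $453.02
Week 7: $453.02 +$15.00 interest = $468.02; pay $168.24 → $299.78
Week 8: $299.78 +$10.00 interest = $309.78; pay $185.44 → $124.34
Week 9: $124.34 +$5.00 interest = $129.34; pay $129.34 → $0.00

$129.34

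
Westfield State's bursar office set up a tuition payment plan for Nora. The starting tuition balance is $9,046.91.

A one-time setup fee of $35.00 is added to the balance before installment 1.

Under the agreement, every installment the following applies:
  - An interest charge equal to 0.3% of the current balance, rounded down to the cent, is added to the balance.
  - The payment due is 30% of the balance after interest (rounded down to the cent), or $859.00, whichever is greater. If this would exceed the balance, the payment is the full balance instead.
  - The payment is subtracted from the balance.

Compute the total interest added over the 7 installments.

# | Opening | Interest | Payment | End bal
1 | $9,081.91 | $27.24 | $2,732.74 | $6,376.41
2 | $6,376.41 | $19.12 | $1,918.65 | $4,476.88
3 | $4,476.88 | $13.43 | $1,347.09 | $3,143.22
4 | $3,143.22 | $9.42 | $945.79 | $2,206.85
5 | $2,206.85 | $6.62 | $859.00 | $1,354.47
6 | $1,354.47 | $4.06 | $859.00 | $499.53
7 | $499.53 | $1.49 | $501.02 | $0.00
Total interest: $27.24 + $19.12 + $13.43 + $9.42 + $6.62 + $4.06 + $1.49 = $81.38

$81.38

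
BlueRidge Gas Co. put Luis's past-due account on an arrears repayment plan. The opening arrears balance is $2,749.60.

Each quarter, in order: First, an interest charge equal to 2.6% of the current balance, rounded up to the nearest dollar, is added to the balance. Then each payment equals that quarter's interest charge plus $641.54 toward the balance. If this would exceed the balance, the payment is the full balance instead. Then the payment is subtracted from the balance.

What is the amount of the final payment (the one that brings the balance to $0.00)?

# | Opening | Interest | Payment | End bal
1 | $2,749.60 | $72.00 | $713.54 | $2,108.06
2 | $2,108.06 | $55.00 | $696.54 | $1,466.52
3 | $1,466.52 | $39.00 | $680.54 | $824.98
4 | $824.98 | $22.00 | $663.54 | $183.44
5 | $183.44 | $5.00 | $188.44 | $0.00

$188.44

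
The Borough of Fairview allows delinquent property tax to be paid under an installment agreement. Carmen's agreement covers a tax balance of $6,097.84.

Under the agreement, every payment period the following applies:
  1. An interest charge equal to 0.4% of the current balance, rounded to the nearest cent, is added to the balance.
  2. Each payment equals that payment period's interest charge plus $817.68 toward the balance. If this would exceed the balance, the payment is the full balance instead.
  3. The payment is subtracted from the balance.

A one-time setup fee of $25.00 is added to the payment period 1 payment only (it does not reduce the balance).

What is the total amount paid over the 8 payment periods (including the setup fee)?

Payment period 1: opening $6,097.84; interest $24.39 → $6,122.23; payment $842.07 (+ $25.00 fee); balance $5,280.16
Payment period 2: opening $5,280.16; interest $21.12 → $5,301.28; payment $838.80; balance $4,462.48
Payment period 3: opening $4,462.48; interest $17.85 → $4,480.33; payment $835.53; balance $3,644.80
Payment period 4: opening $3,644.80; interest $14.58 → $3,659.38; payment $832.26; balance $2,827.12
Payment period 5: opening $2,827.12; interest $11.31 → $2,838.43; payment $828.99; balance $2,009.44
Payment period 6: opening $2,009.44; interest $8.04 → $2,017.48; payment $825.72; balance $1,191.76
Payment period 7: opening $1,191.76; interest $4.77 → $1,196.53; payment $822.45; balance $374.08
Payment period 8: opening $374.08; interest $1.50 → $375.58; payment $375.58; balance $0.00
Total paid: $6,226.40

$6,226.40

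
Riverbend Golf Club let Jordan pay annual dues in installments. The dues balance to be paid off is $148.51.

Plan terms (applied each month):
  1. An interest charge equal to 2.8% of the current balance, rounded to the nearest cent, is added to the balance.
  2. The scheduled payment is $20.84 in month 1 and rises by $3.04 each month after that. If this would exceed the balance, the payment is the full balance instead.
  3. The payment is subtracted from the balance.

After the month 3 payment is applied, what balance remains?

$87.85

Month 1: $148.51 +$4.16 interest = $152.67; pay $20.84 → $131.83
Month 2: $131.83 +$3.69 interest = $135.52; pay $23.88 → $111.64
Month 3: $111.64 +$3.13 interest = $114.77; pay $26.92 → $87.85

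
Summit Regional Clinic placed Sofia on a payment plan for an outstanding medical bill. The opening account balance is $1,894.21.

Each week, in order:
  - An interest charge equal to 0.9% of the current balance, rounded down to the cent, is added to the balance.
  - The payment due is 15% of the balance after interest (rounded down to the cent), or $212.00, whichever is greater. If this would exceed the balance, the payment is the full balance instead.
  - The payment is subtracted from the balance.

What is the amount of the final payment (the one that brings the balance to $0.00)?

Week 1: $1,894.21 +$17.04 interest = $1,911.25; pay $286.68 → $1,624.57
Week 2: $1,624.57 +$14.62 interest = $1,639.19; pay $245.87 → $1,393.32
Week 3: $1,393.32 +$12.53 interest = $1,405.85; pay $212.00 → $1,193.85
Week 4: $1,193.85 +$10.74 interest = $1,204.59; pay $212.00 → $992.59
Week 5: $992.59 +$8.93 interest = $1,001.52; pay $212.00 → $789.52
Week 6: $789.52 +$7.10 interest = $796.62; pay $212.00 → $584.62
Week 7: $584.62 +$5.26 interest = $589.88; pay $212.00 → $377.88
Week 8: $377.88 +$3.40 interest = $381.28; pay $212.00 → $169.28
Week 9: $169.28 +$1.52 interest = $170.80; pay $170.80 → $0.00

$170.80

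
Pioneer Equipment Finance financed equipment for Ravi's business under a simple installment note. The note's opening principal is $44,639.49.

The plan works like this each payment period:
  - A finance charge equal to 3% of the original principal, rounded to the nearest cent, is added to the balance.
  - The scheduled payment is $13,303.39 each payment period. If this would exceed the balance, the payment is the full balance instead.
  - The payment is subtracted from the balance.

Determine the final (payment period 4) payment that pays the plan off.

Payment period 1: opening $44,639.49; interest $1,339.18 → $45,978.67; payment $13,303.39; balance $32,675.28
Payment period 2: opening $32,675.28; interest $1,339.18 → $34,014.46; payment $13,303.39; balance $20,711.07
Payment period 3: opening $20,711.07; interest $1,339.18 → $22,050.25; payment $13,303.39; balance $8,746.86
Payment period 4: opening $8,746.86; interest $1,339.18 → $10,086.04; payment $10,086.04; balance $0.00

$10,086.04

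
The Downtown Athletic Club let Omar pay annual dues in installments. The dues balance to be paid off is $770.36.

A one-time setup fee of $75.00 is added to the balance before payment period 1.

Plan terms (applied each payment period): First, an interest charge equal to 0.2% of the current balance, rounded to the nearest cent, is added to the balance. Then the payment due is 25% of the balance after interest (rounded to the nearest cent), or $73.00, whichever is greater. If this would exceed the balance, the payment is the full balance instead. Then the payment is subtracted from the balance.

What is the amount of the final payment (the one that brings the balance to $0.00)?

$51.90

Payment period 1: $845.36 +$1.69 interest = $847.05; pay $211.76 → $635.29
Payment period 2: $635.29 +$1.27 interest = $636.56; pay $159.14 → $477.42
Payment period 3: $477.42 +$0.95 interest = $478.37; pay $119.59 → $358.78
Payment period 4: $358.78 +$0.72 interest = $359.50; pay $89.88 → $269.62
Payment period 5: $269.62 +$0.54 interest = $270.16; pay $73.00 → $197.16
Payment period 6: $197.16 +$0.39 interest = $197.55; pay $73.00 → $124.55
Payment period 7: $124.55 +$0.25 interest = $124.80; pay $73.00 → $51.80
Payment period 8: $51.80 +$0.10 interest = $51.90; pay $51.90 → $0.00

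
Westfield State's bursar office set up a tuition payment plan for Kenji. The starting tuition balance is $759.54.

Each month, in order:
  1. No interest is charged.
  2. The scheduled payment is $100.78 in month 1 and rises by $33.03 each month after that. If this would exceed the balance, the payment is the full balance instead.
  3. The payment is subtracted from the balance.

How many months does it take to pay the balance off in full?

# | Opening | Payment | End bal
1 | $759.54 | $100.78 | $658.76
2 | $658.76 | $133.81 | $524.95
3 | $524.95 | $166.84 | $358.11
4 | $358.11 | $199.87 | $158.24
5 | $158.24 | $158.24 | $0.00
Balance reaches $0.00 in month 5.

5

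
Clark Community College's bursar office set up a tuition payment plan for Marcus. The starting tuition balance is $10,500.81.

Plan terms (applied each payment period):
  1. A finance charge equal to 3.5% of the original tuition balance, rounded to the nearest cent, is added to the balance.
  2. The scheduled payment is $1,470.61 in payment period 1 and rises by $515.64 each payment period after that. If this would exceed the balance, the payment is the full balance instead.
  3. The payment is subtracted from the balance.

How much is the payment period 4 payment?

Payment period 1: opening $10,500.81; interest $367.53 → $10,868.34; payment $1,470.61; balance $9,397.73
Payment period 2: opening $9,397.73; interest $367.53 → $9,765.26; payment $1,986.25; balance $7,779.01
Payment period 3: opening $7,779.01; interest $367.53 → $8,146.54; payment $2,501.89; balance $5,644.65
Payment period 4: opening $5,644.65; interest $367.53 → $6,012.18; payment $3,017.53; balance $2,994.65

$3,017.53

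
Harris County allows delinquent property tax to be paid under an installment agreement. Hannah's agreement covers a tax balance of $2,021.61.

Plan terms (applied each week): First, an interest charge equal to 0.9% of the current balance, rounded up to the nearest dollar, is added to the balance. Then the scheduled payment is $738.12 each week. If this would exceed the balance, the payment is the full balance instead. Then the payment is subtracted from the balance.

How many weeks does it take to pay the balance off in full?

3

Week 1: opening $2,021.61; interest $19.00 → $2,040.61; payment $738.12; balance $1,302.49
Week 2: opening $1,302.49; interest $12.00 → $1,314.49; payment $738.12; balance $576.37
Week 3: opening $576.37; interest $6.00 → $582.37; payment $582.37; balance $0.00
Balance reaches $0.00 in week 3.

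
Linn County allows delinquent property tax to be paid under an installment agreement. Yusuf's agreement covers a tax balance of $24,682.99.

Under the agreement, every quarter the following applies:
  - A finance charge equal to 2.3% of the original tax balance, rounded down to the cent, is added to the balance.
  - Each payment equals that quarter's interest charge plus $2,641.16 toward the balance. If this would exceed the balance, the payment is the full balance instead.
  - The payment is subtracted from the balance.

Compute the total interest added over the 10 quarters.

Quarter 1: $24,682.99 +$567.70 interest = $25,250.69; pay $3,208.86 → $22,041.83
Quarter 2: $22,041.83 +$567.70 interest = $22,609.53; pay $3,208.86 → $19,400.67
Quarter 3: $19,400.67 +$567.70 interest = $19,968.37; pay $3,208.86 → $16,759.51
Quarter 4: $16,759.51 +$567.70 interest = $17,327.21; pay $3,208.86 → $14,118.35
Quarter 5: $14,118.35 +$567.70 interest = $14,686.05; pay $3,208.86 → $11,477.19
Quarter 6: $11,477.19 +$567.70 interest = $12,044.89; pay $3,208.86 → $8,836.03
Quarter 7: $8,836.03 +$567.70 interest = $9,403.73; pay $3,208.86 → $6,194.87
Quarter 8: $6,194.87 +$567.70 interest = $6,762.57; pay $3,208.86 → $3,553.71
Quarter 9: $3,553.71 +$567.70 interest = $4,121.41; pay $3,208.86 → $912.55
Quarter 10: $912.55 +$567.70 interest = $1,480.25; pay $1,480.25 → $0.00
Total interest: $567.70 + $567.70 + $567.70 + $567.70 + $567.70 + $567.70 + $567.70 + $567.70 + $567.70 + $567.70 = $5,677.00

$5,677.00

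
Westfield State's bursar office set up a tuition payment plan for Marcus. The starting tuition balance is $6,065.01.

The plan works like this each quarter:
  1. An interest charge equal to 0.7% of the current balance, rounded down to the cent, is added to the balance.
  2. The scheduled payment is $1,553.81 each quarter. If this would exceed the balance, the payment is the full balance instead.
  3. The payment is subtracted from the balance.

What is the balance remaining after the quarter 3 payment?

Quarter 1: $6,065.01 +$42.45 interest = $6,107.46; pay $1,553.81 → $4,553.65
Quarter 2: $4,553.65 +$31.87 interest = $4,585.52; pay $1,553.81 → $3,031.71
Quarter 3: $3,031.71 +$21.22 interest = $3,052.93; pay $1,553.81 → $1,499.12

$1,499.12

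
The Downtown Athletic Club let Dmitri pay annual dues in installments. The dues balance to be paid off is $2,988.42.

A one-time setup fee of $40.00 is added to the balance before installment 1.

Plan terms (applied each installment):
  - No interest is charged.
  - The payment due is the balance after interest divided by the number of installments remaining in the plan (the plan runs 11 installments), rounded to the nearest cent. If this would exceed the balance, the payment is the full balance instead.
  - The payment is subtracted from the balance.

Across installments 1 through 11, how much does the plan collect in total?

Installment 1: opening $3,028.42; payment $275.31; balance $2,753.11
Installment 2: opening $2,753.11; payment $275.31; balance $2,477.80
Installment 3: opening $2,477.80; payment $275.31; balance $2,202.49
Installment 4: opening $2,202.49; payment $275.31; balance $1,927.18
Installment 5: opening $1,927.18; payment $275.31; balance $1,651.87
Installment 6: opening $1,651.87; payment $275.31; balance $1,376.56
Installment 7: opening $1,376.56; payment $275.31; balance $1,101.25
Installment 8: opening $1,101.25; payment $275.31; balance $825.94
Installment 9: opening $825.94; payment $275.31; balance $550.63
Installment 10: opening $550.63; payment $275.32; balance $275.31
Installment 11: opening $275.31; payment $275.31; balance $0.00
Total paid: $3,028.42

$3,028.42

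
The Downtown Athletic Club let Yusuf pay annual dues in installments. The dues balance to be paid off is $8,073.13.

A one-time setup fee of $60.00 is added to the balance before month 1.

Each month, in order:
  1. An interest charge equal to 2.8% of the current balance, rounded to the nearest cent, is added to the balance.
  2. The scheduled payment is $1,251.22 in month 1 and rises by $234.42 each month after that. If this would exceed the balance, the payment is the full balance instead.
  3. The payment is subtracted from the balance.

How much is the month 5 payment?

$2,188.90

Month 1: opening $8,133.13; interest $227.73 → $8,360.86; payment $1,251.22; balance $7,109.64
Month 2: opening $7,109.64; interest $199.07 → $7,308.71; payment $1,485.64; balance $5,823.07
Month 3: opening $5,823.07; interest $163.05 → $5,986.12; payment $1,720.06; balance $4,266.06
Month 4: opening $4,266.06; interest $119.45 → $4,385.51; payment $1,954.48; balance $2,431.03
Month 5: opening $2,431.03; interest $68.07 → $2,499.10; payment $2,188.90; balance $310.20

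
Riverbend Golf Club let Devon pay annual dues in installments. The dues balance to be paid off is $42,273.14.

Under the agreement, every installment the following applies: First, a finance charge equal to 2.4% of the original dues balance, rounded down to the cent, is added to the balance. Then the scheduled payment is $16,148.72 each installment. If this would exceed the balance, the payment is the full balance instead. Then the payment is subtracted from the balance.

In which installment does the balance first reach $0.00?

3

# | Opening | Interest | Payment | End bal
1 | $42,273.14 | $1,014.55 | $16,148.72 | $27,138.97
2 | $27,138.97 | $1,014.55 | $16,148.72 | $12,004.80
3 | $12,004.80 | $1,014.55 | $13,019.35 | $0.00
Balance reaches $0.00 in installment 3.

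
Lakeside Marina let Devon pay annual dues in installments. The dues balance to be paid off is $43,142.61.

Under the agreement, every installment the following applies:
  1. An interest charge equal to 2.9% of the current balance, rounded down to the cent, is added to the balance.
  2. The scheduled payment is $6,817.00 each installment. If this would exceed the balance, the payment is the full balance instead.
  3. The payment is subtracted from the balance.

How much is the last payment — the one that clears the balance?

$641.31

# | Opening | Interest | Payment | End bal
1 | $43,142.61 | $1,251.13 | $6,817.00 | $37,576.74
2 | $37,576.74 | $1,089.72 | $6,817.00 | $31,849.46
3 | $31,849.46 | $923.63 | $6,817.00 | $25,956.09
4 | $25,956.09 | $752.72 | $6,817.00 | $19,891.81
5 | $19,891.81 | $576.86 | $6,817.00 | $13,651.67
6 | $13,651.67 | $395.89 | $6,817.00 | $7,230.56
7 | $7,230.56 | $209.68 | $6,817.00 | $623.24
8 | $623.24 | $18.07 | $641.31 | $0.00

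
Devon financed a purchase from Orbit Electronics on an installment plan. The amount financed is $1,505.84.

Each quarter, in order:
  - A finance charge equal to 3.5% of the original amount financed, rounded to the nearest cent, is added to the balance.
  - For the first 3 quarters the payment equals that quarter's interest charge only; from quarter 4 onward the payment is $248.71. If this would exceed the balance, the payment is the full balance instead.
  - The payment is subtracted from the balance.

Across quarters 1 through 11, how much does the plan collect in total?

$2,085.54

Quarter 1: $1,505.84 +$52.70 interest = $1,558.54; pay $52.70 → $1,505.84
Quarter 2: $1,505.84 +$52.70 interest = $1,558.54; pay $52.70 → $1,505.84
Quarter 3: $1,505.84 +$52.70 interest = $1,558.54; pay $52.70 → $1,505.84
Quarter 4: $1,505.84 +$52.70 interest = $1,558.54; pay $248.71 → $1,309.83
Quarter 5: $1,309.83 +$52.70 interest = $1,362.53; pay $248.71 → $1,113.82
Quarter 6: $1,113.82 +$52.70 interest = $1,166.52; pay $248.71 → $917.81
Quarter 7: $917.81 +$52.70 interest = $970.51; pay $248.71 → $721.80
Quarter 8: $721.80 +$52.70 interest = $774.50; pay $248.71 → $525.79
Quarter 9: $525.79 +$52.70 interest = $578.49; pay $248.71 → $329.78
Quarter 10: $329.78 +$52.70 interest = $382.48; pay $248.71 → $133.77
Quarter 11: $133.77 +$52.70 interest = $186.47; pay $186.47 → $0.00
Total paid: $2,085.54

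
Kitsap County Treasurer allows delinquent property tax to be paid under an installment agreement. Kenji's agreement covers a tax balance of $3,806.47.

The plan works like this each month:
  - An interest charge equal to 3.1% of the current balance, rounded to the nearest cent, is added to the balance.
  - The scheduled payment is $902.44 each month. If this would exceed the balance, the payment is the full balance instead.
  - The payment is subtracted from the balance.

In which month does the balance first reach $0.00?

5

Month 1: opening $3,806.47; interest $118.00 → $3,924.47; payment $902.44; balance $3,022.03
Month 2: opening $3,022.03; interest $93.68 → $3,115.71; payment $902.44; balance $2,213.27
Month 3: opening $2,213.27; interest $68.61 → $2,281.88; payment $902.44; balance $1,379.44
Month 4: opening $1,379.44; interest $42.76 → $1,422.20; payment $902.44; balance $519.76
Month 5: opening $519.76; interest $16.11 → $535.87; payment $535.87; balance $0.00
Balance reaches $0.00 in month 5.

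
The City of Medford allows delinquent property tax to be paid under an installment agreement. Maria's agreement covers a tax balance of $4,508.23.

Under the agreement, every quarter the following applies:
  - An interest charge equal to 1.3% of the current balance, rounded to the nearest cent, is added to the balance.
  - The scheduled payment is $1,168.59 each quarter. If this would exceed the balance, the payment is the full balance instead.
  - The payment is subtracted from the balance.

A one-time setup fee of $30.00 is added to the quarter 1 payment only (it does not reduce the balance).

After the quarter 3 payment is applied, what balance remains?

$1,134.81

# | Opening | Interest | Payment | Fee | End bal
1 | $4,508.23 | $58.61 | $1,168.59 | $30.00 | $3,398.25
2 | $3,398.25 | $44.18 | $1,168.59 | — | $2,273.84
3 | $2,273.84 | $29.56 | $1,168.59 | — | $1,134.81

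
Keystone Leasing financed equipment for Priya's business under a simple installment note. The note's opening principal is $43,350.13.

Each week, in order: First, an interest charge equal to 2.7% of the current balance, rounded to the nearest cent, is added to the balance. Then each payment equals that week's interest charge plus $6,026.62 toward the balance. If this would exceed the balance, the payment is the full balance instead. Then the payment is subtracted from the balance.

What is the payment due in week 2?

# | Opening | Interest | Payment | End bal
1 | $43,350.13 | $1,170.45 | $7,197.07 | $37,323.51
2 | $37,323.51 | $1,007.73 | $7,034.35 | $31,296.89

$7,034.35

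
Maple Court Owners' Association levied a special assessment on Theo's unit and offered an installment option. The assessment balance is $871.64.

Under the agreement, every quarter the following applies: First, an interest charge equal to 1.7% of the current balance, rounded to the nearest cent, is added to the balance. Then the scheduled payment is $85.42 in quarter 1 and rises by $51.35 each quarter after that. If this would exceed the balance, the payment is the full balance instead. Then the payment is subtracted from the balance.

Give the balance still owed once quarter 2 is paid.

$677.89

Quarter 1: $871.64 +$14.82 interest = $886.46; pay $85.42 → $801.04
Quarter 2: $801.04 +$13.62 interest = $814.66; pay $136.77 → $677.89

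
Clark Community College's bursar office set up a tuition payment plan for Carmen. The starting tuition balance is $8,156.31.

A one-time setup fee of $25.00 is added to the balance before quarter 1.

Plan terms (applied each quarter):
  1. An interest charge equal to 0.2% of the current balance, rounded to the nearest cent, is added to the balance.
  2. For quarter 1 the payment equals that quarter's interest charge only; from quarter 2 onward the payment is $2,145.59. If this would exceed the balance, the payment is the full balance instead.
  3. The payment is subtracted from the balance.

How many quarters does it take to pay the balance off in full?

Quarter 1: $8,181.31 +$16.36 interest = $8,197.67; pay $16.36 → $8,181.31
Quarter 2: $8,181.31 +$16.36 interest = $8,197.67; pay $2,145.59 → $6,052.08
Quarter 3: $6,052.08 +$12.10 interest = $6,064.18; pay $2,145.59 → $3,918.59
Quarter 4: $3,918.59 +$7.84 interest = $3,926.43; pay $2,145.59 → $1,780.84
Quarter 5: $1,780.84 +$3.56 interest = $1,784.40; pay $1,784.40 → $0.00
Balance reaches $0.00 in quarter 5.

5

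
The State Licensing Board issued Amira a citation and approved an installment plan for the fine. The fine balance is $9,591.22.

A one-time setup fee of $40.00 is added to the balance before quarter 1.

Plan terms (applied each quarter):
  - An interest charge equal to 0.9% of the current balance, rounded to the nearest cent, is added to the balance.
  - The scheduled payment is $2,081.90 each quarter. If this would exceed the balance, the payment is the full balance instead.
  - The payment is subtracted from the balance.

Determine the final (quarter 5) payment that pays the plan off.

$1,555.83

Quarter 1: $9,631.22 +$86.68 interest = $9,717.90; pay $2,081.90 → $7,636.00
Quarter 2: $7,636.00 +$68.72 interest = $7,704.72; pay $2,081.90 → $5,622.82
Quarter 3: $5,622.82 +$50.61 interest = $5,673.43; pay $2,081.90 → $3,591.53
Quarter 4: $3,591.53 +$32.32 interest = $3,623.85; pay $2,081.90 → $1,541.95
Quarter 5: $1,541.95 +$13.88 interest = $1,555.83; pay $1,555.83 → $0.00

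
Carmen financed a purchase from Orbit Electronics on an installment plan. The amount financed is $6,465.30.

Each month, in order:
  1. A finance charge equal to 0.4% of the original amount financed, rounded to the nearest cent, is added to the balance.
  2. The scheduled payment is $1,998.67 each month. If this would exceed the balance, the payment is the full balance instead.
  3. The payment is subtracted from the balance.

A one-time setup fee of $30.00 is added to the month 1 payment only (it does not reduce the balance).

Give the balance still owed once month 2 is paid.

# | Opening | Interest | Payment | Fee | End bal
1 | $6,465.30 | $25.86 | $1,998.67 | $30.00 | $4,492.49
2 | $4,492.49 | $25.86 | $1,998.67 | — | $2,519.68

$2,519.68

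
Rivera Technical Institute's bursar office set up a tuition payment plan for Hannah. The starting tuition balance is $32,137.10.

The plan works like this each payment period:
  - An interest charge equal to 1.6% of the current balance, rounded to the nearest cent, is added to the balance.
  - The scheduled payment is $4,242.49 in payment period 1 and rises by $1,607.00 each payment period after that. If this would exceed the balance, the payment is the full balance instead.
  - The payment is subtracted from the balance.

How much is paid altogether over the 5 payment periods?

$33,842.73

# | Opening | Interest | Payment | End bal
1 | $32,137.10 | $514.19 | $4,242.49 | $28,408.80
2 | $28,408.80 | $454.54 | $5,849.49 | $23,013.85
3 | $23,013.85 | $368.22 | $7,456.49 | $15,925.58
4 | $15,925.58 | $254.81 | $9,063.49 | $7,116.90
5 | $7,116.90 | $113.87 | $7,230.77 | $0.00
Total paid: $33,842.73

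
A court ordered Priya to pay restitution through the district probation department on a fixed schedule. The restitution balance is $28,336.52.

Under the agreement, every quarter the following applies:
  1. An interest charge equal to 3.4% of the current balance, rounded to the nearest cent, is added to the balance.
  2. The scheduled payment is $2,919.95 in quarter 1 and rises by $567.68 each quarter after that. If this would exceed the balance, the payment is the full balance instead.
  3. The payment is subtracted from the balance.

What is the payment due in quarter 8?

$560.27

Quarter 1: $28,336.52 +$963.44 interest = $29,299.96; pay $2,919.95 → $26,380.01
Quarter 2: $26,380.01 +$896.92 interest = $27,276.93; pay $3,487.63 → $23,789.30
Quarter 3: $23,789.30 +$808.84 interest = $24,598.14; pay $4,055.31 → $20,542.83
Quarter 4: $20,542.83 +$698.46 interest = $21,241.29; pay $4,622.99 → $16,618.30
Quarter 5: $16,618.30 +$565.02 interest = $17,183.32; pay $5,190.67 → $11,992.65
Quarter 6: $11,992.65 +$407.75 interest = $12,400.40; pay $5,758.35 → $6,642.05
Quarter 7: $6,642.05 +$225.83 interest = $6,867.88; pay $6,326.03 → $541.85
Quarter 8: $541.85 +$18.42 interest = $560.27; pay $560.27 → $0.00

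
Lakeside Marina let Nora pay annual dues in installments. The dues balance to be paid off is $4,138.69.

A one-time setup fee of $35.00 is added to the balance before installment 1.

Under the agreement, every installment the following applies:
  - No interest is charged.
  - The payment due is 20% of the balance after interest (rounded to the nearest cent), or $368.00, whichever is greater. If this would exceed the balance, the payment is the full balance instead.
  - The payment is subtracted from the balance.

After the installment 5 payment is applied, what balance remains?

$1,341.54

# | Opening | Payment | End bal
1 | $4,173.69 | $834.74 | $3,338.95
2 | $3,338.95 | $667.79 | $2,671.16
3 | $2,671.16 | $534.23 | $2,136.93
4 | $2,136.93 | $427.39 | $1,709.54
5 | $1,709.54 | $368.00 | $1,341.54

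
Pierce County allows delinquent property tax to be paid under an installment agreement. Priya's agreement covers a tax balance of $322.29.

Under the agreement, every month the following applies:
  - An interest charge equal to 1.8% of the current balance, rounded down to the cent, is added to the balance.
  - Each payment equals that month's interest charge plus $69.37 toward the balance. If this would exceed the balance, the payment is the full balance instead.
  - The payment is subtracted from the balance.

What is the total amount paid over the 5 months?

$338.79

# | Opening | Interest | Payment | End bal
1 | $322.29 | $5.80 | $75.17 | $252.92
2 | $252.92 | $4.55 | $73.92 | $183.55
3 | $183.55 | $3.30 | $72.67 | $114.18
4 | $114.18 | $2.05 | $71.42 | $44.81
5 | $44.81 | $0.80 | $45.61 | $0.00
Total paid: $338.79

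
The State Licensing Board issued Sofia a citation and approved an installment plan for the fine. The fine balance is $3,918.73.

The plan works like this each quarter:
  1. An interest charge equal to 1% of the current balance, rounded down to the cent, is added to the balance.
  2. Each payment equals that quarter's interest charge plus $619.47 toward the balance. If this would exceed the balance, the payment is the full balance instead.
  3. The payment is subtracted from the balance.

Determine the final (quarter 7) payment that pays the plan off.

# | Opening | Interest | Payment | End bal
1 | $3,918.73 | $39.18 | $658.65 | $3,299.26
2 | $3,299.26 | $32.99 | $652.46 | $2,679.79
3 | $2,679.79 | $26.79 | $646.26 | $2,060.32
4 | $2,060.32 | $20.60 | $640.07 | $1,440.85
5 | $1,440.85 | $14.40 | $633.87 | $821.38
6 | $821.38 | $8.21 | $627.68 | $201.91
7 | $201.91 | $2.01 | $203.92 | $0.00

$203.92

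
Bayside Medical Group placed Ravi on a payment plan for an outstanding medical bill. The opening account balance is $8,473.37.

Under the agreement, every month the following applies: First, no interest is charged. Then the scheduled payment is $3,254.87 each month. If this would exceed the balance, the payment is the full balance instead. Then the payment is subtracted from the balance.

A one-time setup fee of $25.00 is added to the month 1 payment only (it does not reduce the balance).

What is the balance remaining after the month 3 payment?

Month 1: $8,473.37 − $3,254.87 (+ $25.00 fee) → $5,218.50
Month 2: $5,218.50 − $3,254.87 → $1,963.63
Month 3: $1,963.63 − $1,963.63 → $0.00

$0.00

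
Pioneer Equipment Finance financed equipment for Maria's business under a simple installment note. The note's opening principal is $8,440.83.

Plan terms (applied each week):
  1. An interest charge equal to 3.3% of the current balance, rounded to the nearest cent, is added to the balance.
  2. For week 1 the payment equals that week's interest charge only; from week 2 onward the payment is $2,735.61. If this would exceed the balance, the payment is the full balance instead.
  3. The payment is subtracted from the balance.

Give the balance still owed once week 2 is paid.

$5,983.77

# | Opening | Interest | Payment | End bal
1 | $8,440.83 | $278.55 | $278.55 | $8,440.83
2 | $8,440.83 | $278.55 | $2,735.61 | $5,983.77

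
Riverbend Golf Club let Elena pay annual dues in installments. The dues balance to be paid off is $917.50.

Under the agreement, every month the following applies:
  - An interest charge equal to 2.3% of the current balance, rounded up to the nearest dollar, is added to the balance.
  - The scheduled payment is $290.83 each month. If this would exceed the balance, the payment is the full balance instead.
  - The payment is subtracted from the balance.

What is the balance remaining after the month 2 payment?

# | Opening | Interest | Payment | End bal
1 | $917.50 | $22.00 | $290.83 | $648.67
2 | $648.67 | $15.00 | $290.83 | $372.84

$372.84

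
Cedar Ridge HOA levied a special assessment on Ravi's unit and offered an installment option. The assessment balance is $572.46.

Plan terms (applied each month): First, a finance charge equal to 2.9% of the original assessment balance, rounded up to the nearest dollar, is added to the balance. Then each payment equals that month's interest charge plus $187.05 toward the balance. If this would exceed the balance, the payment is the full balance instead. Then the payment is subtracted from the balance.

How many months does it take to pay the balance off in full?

Month 1: $572.46 +$17.00 interest = $589.46; pay $204.05 → $385.41
Month 2: $385.41 +$17.00 interest = $402.41; pay $204.05 → $198.36
Month 3: $198.36 +$17.00 interest = $215.36; pay $204.05 → $11.31
Month 4: $11.31 +$17.00 interest = $28.31; pay $28.31 → $0.00
Balance reaches $0.00 in month 4.

4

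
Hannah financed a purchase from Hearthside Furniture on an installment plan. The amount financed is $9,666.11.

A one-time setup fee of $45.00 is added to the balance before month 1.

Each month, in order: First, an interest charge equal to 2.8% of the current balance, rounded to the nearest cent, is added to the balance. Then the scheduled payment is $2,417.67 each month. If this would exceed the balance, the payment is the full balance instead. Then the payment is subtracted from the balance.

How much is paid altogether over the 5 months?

$10,452.79

Month 1: opening $9,711.11; interest $271.91 → $9,983.02; payment $2,417.67; balance $7,565.35
Month 2: opening $7,565.35; interest $211.83 → $7,777.18; payment $2,417.67; balance $5,359.51
Month 3: opening $5,359.51; interest $150.07 → $5,509.58; payment $2,417.67; balance $3,091.91
Month 4: opening $3,091.91; interest $86.57 → $3,178.48; payment $2,417.67; balance $760.81
Month 5: opening $760.81; interest $21.30 → $782.11; payment $782.11; balance $0.00
Total paid: $10,452.79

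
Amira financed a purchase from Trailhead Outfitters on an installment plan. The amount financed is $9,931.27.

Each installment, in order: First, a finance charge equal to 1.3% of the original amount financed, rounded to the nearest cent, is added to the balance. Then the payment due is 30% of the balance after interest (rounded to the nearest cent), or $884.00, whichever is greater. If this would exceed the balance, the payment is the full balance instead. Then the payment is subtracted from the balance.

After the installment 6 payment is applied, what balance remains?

$1,103.65

Installment 1: opening $9,931.27; interest $129.11 → $10,060.38; payment $3,018.11; balance $7,042.27
Installment 2: opening $7,042.27; interest $129.11 → $7,171.38; payment $2,151.41; balance $5,019.97
Installment 3: opening $5,019.97; interest $129.11 → $5,149.08; payment $1,544.72; balance $3,604.36
Installment 4: opening $3,604.36; interest $129.11 → $3,733.47; payment $1,120.04; balance $2,613.43
Installment 5: opening $2,613.43; interest $129.11 → $2,742.54; payment $884.00; balance $1,858.54
Installment 6: opening $1,858.54; interest $129.11 → $1,987.65; payment $884.00; balance $1,103.65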